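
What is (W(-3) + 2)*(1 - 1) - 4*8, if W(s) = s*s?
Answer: -32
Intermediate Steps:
W(s) = s**2
(W(-3) + 2)*(1 - 1) - 4*8 = ((-3)**2 + 2)*(1 - 1) - 4*8 = (9 + 2)*0 - 32 = 11*0 - 32 = 0 - 32 = -32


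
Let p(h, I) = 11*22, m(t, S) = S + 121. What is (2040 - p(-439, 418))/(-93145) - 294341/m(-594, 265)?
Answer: -27417086473/35953970 ≈ -762.56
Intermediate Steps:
m(t, S) = 121 + S
p(h, I) = 242
(2040 - p(-439, 418))/(-93145) - 294341/m(-594, 265) = (2040 - 1*242)/(-93145) - 294341/(121 + 265) = (2040 - 242)*(-1/93145) - 294341/386 = 1798*(-1/93145) - 294341*1/386 = -1798/93145 - 294341/386 = -27417086473/35953970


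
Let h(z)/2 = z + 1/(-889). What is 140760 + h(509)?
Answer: 126040640/889 ≈ 1.4178e+5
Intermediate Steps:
h(z) = -2/889 + 2*z (h(z) = 2*(z + 1/(-889)) = 2*(z - 1/889) = 2*(-1/889 + z) = -2/889 + 2*z)
140760 + h(509) = 140760 + (-2/889 + 2*509) = 140760 + (-2/889 + 1018) = 140760 + 905000/889 = 126040640/889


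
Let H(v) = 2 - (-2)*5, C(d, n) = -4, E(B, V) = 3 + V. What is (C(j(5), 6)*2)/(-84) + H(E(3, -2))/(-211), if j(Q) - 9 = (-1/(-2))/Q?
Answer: 170/4431 ≈ 0.038366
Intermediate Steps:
j(Q) = 9 + 1/(2*Q) (j(Q) = 9 + (-1/(-2))/Q = 9 + (-1*(-1/2))/Q = 9 + 1/(2*Q))
H(v) = 12 (H(v) = 2 - 1*(-10) = 2 + 10 = 12)
(C(j(5), 6)*2)/(-84) + H(E(3, -2))/(-211) = -4*2/(-84) + 12/(-211) = -8*(-1/84) + 12*(-1/211) = 2/21 - 12/211 = 170/4431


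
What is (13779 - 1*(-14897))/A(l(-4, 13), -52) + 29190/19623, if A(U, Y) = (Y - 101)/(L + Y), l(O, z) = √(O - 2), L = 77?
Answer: -4687754210/1000773 ≈ -4684.1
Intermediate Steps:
l(O, z) = √(-2 + O)
A(U, Y) = (-101 + Y)/(77 + Y) (A(U, Y) = (Y - 101)/(77 + Y) = (-101 + Y)/(77 + Y))
(13779 - 1*(-14897))/A(l(-4, 13), -52) + 29190/19623 = (13779 - 1*(-14897))/(((-101 - 52)/(77 - 52))) + 29190/19623 = (13779 + 14897)/((-153/25)) + 29190*(1/19623) = 28676/(((1/25)*(-153))) + 9730/6541 = 28676/(-153/25) + 9730/6541 = 28676*(-25/153) + 9730/6541 = -716900/153 + 9730/6541 = -4687754210/1000773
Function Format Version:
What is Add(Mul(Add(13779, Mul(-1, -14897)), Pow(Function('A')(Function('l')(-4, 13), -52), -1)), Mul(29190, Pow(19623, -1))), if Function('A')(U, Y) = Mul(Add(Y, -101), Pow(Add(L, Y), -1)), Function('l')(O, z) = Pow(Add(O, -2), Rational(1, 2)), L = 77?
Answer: Rational(-4687754210, 1000773) ≈ -4684.1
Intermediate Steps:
Function('l')(O, z) = Pow(Add(-2, O), Rational(1, 2))
Function('A')(U, Y) = Mul(Pow(Add(77, Y), -1), Add(-101, Y)) (Function('A')(U, Y) = Mul(Add(Y, -101), Pow(Add(77, Y), -1)) = Mul(Add(-101, Y), Pow(Add(77, Y), -1)) = Mul(Pow(Add(77, Y), -1), Add(-101, Y)))
Add(Mul(Add(13779, Mul(-1, -14897)), Pow(Function('A')(Function('l')(-4, 13), -52), -1)), Mul(29190, Pow(19623, -1))) = Add(Mul(Add(13779, Mul(-1, -14897)), Pow(Mul(Pow(Add(77, -52), -1), Add(-101, -52)), -1)), Mul(29190, Pow(19623, -1))) = Add(Mul(Add(13779, 14897), Pow(Mul(Pow(25, -1), -153), -1)), Mul(29190, Rational(1, 19623))) = Add(Mul(28676, Pow(Mul(Rational(1, 25), -153), -1)), Rational(9730, 6541)) = Add(Mul(28676, Pow(Rational(-153, 25), -1)), Rational(9730, 6541)) = Add(Mul(28676, Rational(-25, 153)), Rational(9730, 6541)) = Add(Rational(-716900, 153), Rational(9730, 6541)) = Rational(-4687754210, 1000773)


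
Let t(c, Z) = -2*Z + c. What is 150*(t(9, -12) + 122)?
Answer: 23250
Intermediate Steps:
t(c, Z) = c - 2*Z
150*(t(9, -12) + 122) = 150*((9 - 2*(-12)) + 122) = 150*((9 + 24) + 122) = 150*(33 + 122) = 150*155 = 23250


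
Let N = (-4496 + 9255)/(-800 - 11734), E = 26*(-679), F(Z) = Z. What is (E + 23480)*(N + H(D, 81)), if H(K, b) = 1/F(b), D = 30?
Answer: -120709865/56403 ≈ -2140.1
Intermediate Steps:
H(K, b) = 1/b
E = -17654
N = -4759/12534 (N = 4759/(-12534) = 4759*(-1/12534) = -4759/12534 ≈ -0.37969)
(E + 23480)*(N + H(D, 81)) = (-17654 + 23480)*(-4759/12534 + 1/81) = 5826*(-4759/12534 + 1/81) = 5826*(-124315/338418) = -120709865/56403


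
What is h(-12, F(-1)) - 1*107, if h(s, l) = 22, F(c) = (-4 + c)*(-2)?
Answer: -85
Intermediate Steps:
F(c) = 8 - 2*c
h(-12, F(-1)) - 1*107 = 22 - 1*107 = 22 - 107 = -85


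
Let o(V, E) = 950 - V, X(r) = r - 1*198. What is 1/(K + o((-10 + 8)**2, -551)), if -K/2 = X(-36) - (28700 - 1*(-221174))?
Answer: 1/501162 ≈ 1.9954e-6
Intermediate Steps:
X(r) = -198 + r (X(r) = r - 198 = -198 + r)
K = 500216 (K = -2*((-198 - 36) - (28700 - 1*(-221174))) = -2*(-234 - (28700 + 221174)) = -2*(-234 - 1*249874) = -2*(-234 - 249874) = -2*(-250108) = 500216)
1/(K + o((-10 + 8)**2, -551)) = 1/(500216 + (950 - (-10 + 8)**2)) = 1/(500216 + (950 - 1*(-2)**2)) = 1/(500216 + (950 - 1*4)) = 1/(500216 + (950 - 4)) = 1/(500216 + 946) = 1/501162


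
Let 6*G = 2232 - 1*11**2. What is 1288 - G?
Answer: 5617/6 ≈ 936.17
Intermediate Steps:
G = 2111/6 (G = (2232 - 1*11**2)/6 = (2232 - 1*121)/6 = (2232 - 121)/6 = (1/6)*2111 = 2111/6 ≈ 351.83)
1288 - G = 1288 - 1*2111/6 = 1288 - 2111/6 = 5617/6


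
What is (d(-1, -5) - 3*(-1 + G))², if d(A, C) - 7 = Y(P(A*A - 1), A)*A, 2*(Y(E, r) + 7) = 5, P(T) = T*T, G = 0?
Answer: 841/4 ≈ 210.25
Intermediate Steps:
P(T) = T²
Y(E, r) = -9/2 (Y(E, r) = -7 + (½)*5 = -7 + 5/2 = -9/2)
d(A, C) = 7 - 9*A/2
(d(-1, -5) - 3*(-1 + G))² = ((7 - 9/2*(-1)) - 3*(-1 + 0))² = ((7 + 9/2) - 3*(-1))² = (23/2 - 1*(-3))² = (23/2 + 3)² = (29/2)² = 841/4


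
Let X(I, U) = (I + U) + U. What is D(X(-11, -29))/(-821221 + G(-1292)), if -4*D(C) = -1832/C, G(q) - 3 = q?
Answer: 229/28376595 ≈ 8.0700e-6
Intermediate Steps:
G(q) = 3 + q
X(I, U) = I + 2*U
D(C) = 458/C (D(C) = -(-458)/C = 458/C)
D(X(-11, -29))/(-821221 + G(-1292)) = (458/(-11 + 2*(-29)))/(-821221 + (3 - 1292)) = (458/(-11 - 58))/(-821221 - 1289) = (458/(-69))/(-822510) = (458*(-1/69))*(-1/822510) = -458/69*(-1/822510) = 229/28376595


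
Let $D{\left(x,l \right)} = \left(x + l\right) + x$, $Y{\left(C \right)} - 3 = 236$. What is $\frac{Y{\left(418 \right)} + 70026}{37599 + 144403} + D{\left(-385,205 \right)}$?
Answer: $- \frac{102760865}{182002} \approx -564.61$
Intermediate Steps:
$Y{\left(C \right)} = 239$ ($Y{\left(C \right)} = 3 + 236 = 239$)
$D{\left(x,l \right)} = l + 2 x$ ($D{\left(x,l \right)} = \left(l + x\right) + x = l + 2 x$)
$\frac{Y{\left(418 \right)} + 70026}{37599 + 144403} + D{\left(-385,205 \right)} = \frac{239 + 70026}{37599 + 144403} + \left(205 + 2 \left(-385\right)\right) = \frac{70265}{182002} + \left(205 - 770\right) = 70265 \cdot \frac{1}{182002} - 565 = \frac{70265}{182002} - 565 = - \frac{102760865}{182002}$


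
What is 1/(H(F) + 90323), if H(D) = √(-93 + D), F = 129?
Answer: 1/90329 ≈ 1.1071e-5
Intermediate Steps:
1/(H(F) + 90323) = 1/(√(-93 + 129) + 90323) = 1/(√36 + 90323) = 1/(6 + 90323) = 1/90329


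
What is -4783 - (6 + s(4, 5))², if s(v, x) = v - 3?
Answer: -4832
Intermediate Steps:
s(v, x) = -3 + v
-4783 - (6 + s(4, 5))² = -4783 - (6 + (-3 + 4))² = -4783 - (6 + 1)² = -4783 - 1*7² = -4783 - 1*49 = -4783 - 49 = -4832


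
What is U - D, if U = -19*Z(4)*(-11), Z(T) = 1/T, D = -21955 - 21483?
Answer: 173961/4 ≈ 43490.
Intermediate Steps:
D = -43438
U = 209/4 (U = -19/4*(-11) = 209/4 ≈ 52.250)
U - D = 209/4 - 1*(-43438) = 209/4 + 43438 = 173961/4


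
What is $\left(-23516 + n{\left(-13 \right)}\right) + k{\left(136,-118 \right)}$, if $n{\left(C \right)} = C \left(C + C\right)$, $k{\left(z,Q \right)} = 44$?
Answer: $-23134$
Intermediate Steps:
$n{\left(C \right)} = 2 C^{2}$ ($n{\left(C \right)} = C 2 C = 2 C^{2}$)
$\left(-23516 + n{\left(-13 \right)}\right) + k{\left(136,-118 \right)} = \left(-23516 + 2 \left(-13\right)^{2}\right) + 44 = \left(-23516 + 2 \cdot 169\right) + 44 = \left(-23516 + 338\right) + 44 = -23178 + 44 = -23134$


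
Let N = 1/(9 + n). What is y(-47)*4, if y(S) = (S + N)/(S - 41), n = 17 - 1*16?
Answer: 469/220 ≈ 2.1318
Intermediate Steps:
n = 1 (n = 17 - 16 = 1)
N = ⅒ (N = 1/(9 + 1) = 1/10 = ⅒ ≈ 0.10000)
y(S) = (⅒ + S)/(-41 + S) (y(S) = (S + ⅒)/(S - 41) = (⅒ + S)/(-41 + S))
y(-47)*4 = ((⅒ - 47)/(-41 - 47))*4 = (-469/10/(-88))*4 = -1/88*(-469/10)*4 = (469/880)*4 = 469/220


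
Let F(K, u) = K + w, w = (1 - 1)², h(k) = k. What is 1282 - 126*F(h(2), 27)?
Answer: 1030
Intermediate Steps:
w = 0 (w = 0² = 0)
F(K, u) = K (F(K, u) = K + 0 = K)
1282 - 126*F(h(2), 27) = 1282 - 126*2 = 1282 - 252 = 1030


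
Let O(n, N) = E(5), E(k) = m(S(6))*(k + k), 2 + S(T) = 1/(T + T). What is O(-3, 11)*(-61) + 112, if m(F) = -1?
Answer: 722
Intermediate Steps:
S(T) = -2 + 1/(2*T) (S(T) = -2 + 1/(T + T) = -2 + 1/(2*T))
E(k) = -2*k (E(k) = -(k + k) = -2*k)
O(n, N) = -10 (O(n, N) = -2*5 = -10)
O(-3, 11)*(-61) + 112 = -10*(-61) + 112 = 610 + 112 = 722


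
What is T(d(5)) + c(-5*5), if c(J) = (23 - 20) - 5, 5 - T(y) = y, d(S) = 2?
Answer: 1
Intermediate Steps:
T(y) = 5 - y
c(J) = -2 (c(J) = 3 - 5 = -2)
T(d(5)) + c(-5*5) = (5 - 1*2) - 2 = (5 - 2) - 2 = 3 - 2 = 1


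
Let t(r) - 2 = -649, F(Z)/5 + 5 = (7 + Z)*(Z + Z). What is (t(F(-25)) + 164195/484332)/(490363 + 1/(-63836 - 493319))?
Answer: -174500170997395/132323472597267648 ≈ -0.0013187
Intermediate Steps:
F(Z) = -25 + 10*Z*(7 + Z) (F(Z) = -25 + 5*((7 + Z)*(Z + Z)) = -25 + 5*((7 + Z)*(2*Z)) = -25 + 5*(2*Z*(7 + Z)) = -25 + 10*Z*(7 + Z))
t(r) = -647 (t(r) = 2 - 649 = -647)
(t(F(-25)) + 164195/484332)/(490363 + 1/(-63836 - 493319)) = (-647 + 164195/484332)/(490363 + 1/(-63836 - 493319)) = (-647 + 164195*(1/484332))/(490363 + 1/(-557155)) = (-647 + 164195/484332)/(490363 - 1/557155) = -313198609/(484332*273208197264/557155) = -313198609/484332*557155/273208197264 = -174500170997395/132323472597267648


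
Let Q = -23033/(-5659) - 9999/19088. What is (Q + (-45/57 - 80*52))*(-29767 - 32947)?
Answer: 267543038040191091/1026180424 ≈ 2.6072e+8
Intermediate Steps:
Q = 383069563/108018992 (Q = -23033*(-1/5659) - 9999*1/19088 = 23033/5659 - 9999/19088 = 383069563/108018992 ≈ 3.5463)
(Q + (-45/57 - 80*52))*(-29767 - 32947) = (383069563/108018992 + (-45/57 - 80*52))*(-29767 - 32947) = (383069563/108018992 + (-45*1/57 - 4160))*(-62714) = (383069563/108018992 + (-15/19 - 4160))*(-62714) = (383069563/108018992 - 79055/19)*(-62714) = -8532163090863/2052360848*(-62714) = 267543038040191091/1026180424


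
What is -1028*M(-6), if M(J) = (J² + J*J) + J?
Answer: -67848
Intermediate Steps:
M(J) = J + 2*J² (M(J) = (J² + J²) + J = 2*J² + J = J + 2*J²)
-1028*M(-6) = -(-6168)*(1 + 2*(-6)) = -(-6168)*(1 - 12) = -(-6168)*(-11) = -1028*66 = -67848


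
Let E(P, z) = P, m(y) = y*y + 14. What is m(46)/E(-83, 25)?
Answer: -2130/83 ≈ -25.663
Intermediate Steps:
m(y) = 14 + y**2 (m(y) = y**2 + 14 = 14 + y**2)
m(46)/E(-83, 25) = (14 + 46**2)/(-83) = (14 + 2116)*(-1/83) = 2130*(-1/83) = -2130/83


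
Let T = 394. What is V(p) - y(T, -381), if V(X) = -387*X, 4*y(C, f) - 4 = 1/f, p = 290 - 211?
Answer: -46594775/1524 ≈ -30574.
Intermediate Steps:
p = 79
y(C, f) = 1 + 1/(4*f)
V(p) - y(T, -381) = -387*79 - (¼ - 381)/(-381) = -30573 - (-1)*(-1523)/(381*4) = -30573 - 1*1523/1524 = -30573 - 1523/1524 = -46594775/1524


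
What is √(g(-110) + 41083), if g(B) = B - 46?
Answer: √40927 ≈ 202.30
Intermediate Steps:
g(B) = -46 + B
√(g(-110) + 41083) = √((-46 - 110) + 41083) = √(-156 + 41083) = √40927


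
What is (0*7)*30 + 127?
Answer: 127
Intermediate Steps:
(0*7)*30 + 127 = 0*30 + 127 = 0 + 127 = 127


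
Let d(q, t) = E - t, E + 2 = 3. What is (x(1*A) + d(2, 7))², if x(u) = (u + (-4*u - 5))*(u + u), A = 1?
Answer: 484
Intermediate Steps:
E = 1 (E = -2 + 3 = 1)
x(u) = 2*u*(-5 - 3*u) (x(u) = (u + (-5 - 4*u))*(2*u) = (-5 - 3*u)*(2*u) = 2*u*(-5 - 3*u))
d(q, t) = 1 - t
(x(1*A) + d(2, 7))² = (-2*1*1*(5 + 3*(1*1)) + (1 - 1*7))² = (-2*1*(5 + 3*1) + (1 - 7))² = (-2*1*(5 + 3) - 6)² = (-2*1*8 - 6)² = (-16 - 6)² = (-22)² = 484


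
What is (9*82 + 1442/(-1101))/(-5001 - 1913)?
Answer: -405548/3806157 ≈ -0.10655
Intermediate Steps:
(9*82 + 1442/(-1101))/(-5001 - 1913) = (738 + 1442*(-1/1101))/(-6914) = (738 - 1442/1101)*(-1/6914) = (811096/1101)*(-1/6914) = -405548/3806157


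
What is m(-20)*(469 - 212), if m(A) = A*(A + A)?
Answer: 205600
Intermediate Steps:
m(A) = 2*A**2 (m(A) = A*(2*A) = 2*A**2)
m(-20)*(469 - 212) = (2*(-20)**2)*(469 - 212) = (2*400)*257 = 800*257 = 205600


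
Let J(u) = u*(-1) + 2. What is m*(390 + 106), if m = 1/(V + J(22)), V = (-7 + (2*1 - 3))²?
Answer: 124/11 ≈ 11.273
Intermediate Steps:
J(u) = 2 - u (J(u) = -u + 2 = 2 - u)
V = 64 (V = (-7 + (2 - 3))² = (-7 - 1)² = (-8)² = 64)
m = 1/44 (m = 1/(64 + (2 - 1*22)) = 1/(64 + (2 - 22)) = 1/(64 - 20) = 1/44 ≈ 0.022727)
m*(390 + 106) = (390 + 106)/44 = (1/44)*496 = 124/11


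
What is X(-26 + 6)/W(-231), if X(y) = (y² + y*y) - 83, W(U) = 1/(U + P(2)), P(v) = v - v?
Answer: -165627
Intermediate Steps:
P(v) = 0
W(U) = 1/U (W(U) = 1/(U + 0) = 1/U)
X(y) = -83 + 2*y² (X(y) = (y² + y²) - 83 = 2*y² - 83 = -83 + 2*y²)
X(-26 + 6)/W(-231) = (-83 + 2*(-26 + 6)²)/(1/(-231)) = (-83 + 2*(-20)²)/(-1/231) = (-83 + 2*400)*(-231) = (-83 + 800)*(-231) = 717*(-231) = -165627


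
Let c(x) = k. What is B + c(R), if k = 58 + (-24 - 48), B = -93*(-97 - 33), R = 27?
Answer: 12076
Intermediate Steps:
B = 12090 (B = -93*(-130) = 12090)
k = -14 (k = 58 - 72 = -14)
c(x) = -14
B + c(R) = 12090 - 14 = 12076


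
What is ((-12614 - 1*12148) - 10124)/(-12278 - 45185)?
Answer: 34886/57463 ≈ 0.60710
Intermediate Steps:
((-12614 - 1*12148) - 10124)/(-12278 - 45185) = ((-12614 - 12148) - 10124)/(-57463) = (-24762 - 10124)*(-1/57463) = -34886*(-1/57463) = 34886/57463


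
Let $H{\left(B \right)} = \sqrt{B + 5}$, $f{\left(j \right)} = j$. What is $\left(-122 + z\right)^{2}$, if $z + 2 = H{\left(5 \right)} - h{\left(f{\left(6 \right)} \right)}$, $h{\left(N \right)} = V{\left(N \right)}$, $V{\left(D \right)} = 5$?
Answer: $\left(129 - \sqrt{10}\right)^{2} \approx 15835.0$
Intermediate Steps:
$h{\left(N \right)} = 5$
$H{\left(B \right)} = \sqrt{5 + B}$
$z = -7 + \sqrt{10}$ ($z = -2 + \left(\sqrt{5 + 5} - 5\right) = -2 - \left(5 - \sqrt{10}\right) = -7 + \sqrt{10} \approx -3.8377$)
$\left(-122 + z\right)^{2} = \left(-122 - \left(7 - \sqrt{10}\right)\right)^{2} = \left(-129 + \sqrt{10}\right)^{2}$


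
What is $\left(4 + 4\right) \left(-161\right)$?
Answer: $-1288$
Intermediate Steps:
$\left(4 + 4\right) \left(-161\right) = 8 \left(-161\right) = -1288$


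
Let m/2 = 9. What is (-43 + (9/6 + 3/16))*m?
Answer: -5949/8 ≈ -743.63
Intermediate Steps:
m = 18 (m = 2*9 = 18)
(-43 + (9/6 + 3/16))*m = (-43 + (9/6 + 3/16))*18 = (-43 + (9*(1/6) + 3*(1/16)))*18 = (-43 + (3/2 + 3/16))*18 = (-43 + 27/16)*18 = -661/16*18 = -5949/8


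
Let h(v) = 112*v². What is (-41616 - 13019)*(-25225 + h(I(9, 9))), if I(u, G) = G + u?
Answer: -604427005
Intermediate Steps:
(-41616 - 13019)*(-25225 + h(I(9, 9))) = (-41616 - 13019)*(-25225 + 112*(9 + 9)²) = -54635*(-25225 + 112*18²) = -54635*(-25225 + 112*324) = -54635*(-25225 + 36288) = -54635*11063 = -604427005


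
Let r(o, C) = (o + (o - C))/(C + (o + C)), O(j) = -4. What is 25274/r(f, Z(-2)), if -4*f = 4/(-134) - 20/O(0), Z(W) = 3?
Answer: -1074145/49 ≈ -21921.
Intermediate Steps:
f = -333/268 (f = -(4/(-134) - 20/(-4))/4 = -(4*(-1/134) - 20*(-¼))/4 = -(-2/67 + 5)/4 = -¼*333/67 = -333/268 ≈ -1.2425)
r(o, C) = (-C + 2*o)/(o + 2*C) (r(o, C) = (-C + 2*o)/(C + (C + o)) = (-C + 2*o)/(o + 2*C))
25274/r(f, Z(-2)) = 25274/(((-1*3 + 2*(-333/268))/(-333/268 + 2*3))) = 25274/(((-3 - 333/134)/(-333/268 + 6))) = 25274/((-735/134/(1275/268))) = 25274/(((268/1275)*(-735/134))) = 25274/(-98/85) = 25274*(-85/98) = -1074145/49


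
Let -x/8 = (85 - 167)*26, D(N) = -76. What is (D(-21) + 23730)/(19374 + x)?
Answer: 11827/18215 ≈ 0.64930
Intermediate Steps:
x = 17056 (x = -8*(85 - 167)*26 = -(-656)*26 = -8*(-2132) = 17056)
(D(-21) + 23730)/(19374 + x) = (-76 + 23730)/(19374 + 17056) = 23654/36430 = 23654*(1/36430) = 11827/18215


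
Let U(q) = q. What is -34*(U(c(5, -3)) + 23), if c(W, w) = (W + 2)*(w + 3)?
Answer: -782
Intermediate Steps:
c(W, w) = (2 + W)*(3 + w)
-34*(U(c(5, -3)) + 23) = -34*((6 + 2*(-3) + 3*5 + 5*(-3)) + 23) = -34*((6 - 6 + 15 - 15) + 23) = -34*(0 + 23) = -34*23 = -782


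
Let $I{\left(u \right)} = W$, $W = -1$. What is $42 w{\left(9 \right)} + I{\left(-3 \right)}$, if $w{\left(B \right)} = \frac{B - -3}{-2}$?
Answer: $-253$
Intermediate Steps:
$w{\left(B \right)} = - \frac{3}{2} - \frac{B}{2}$ ($w{\left(B \right)} = \left(B + 3\right) \left(- \frac{1}{2}\right) = \left(3 + B\right) \left(- \frac{1}{2}\right) = - \frac{3}{2} - \frac{B}{2}$)
$I{\left(u \right)} = -1$
$42 w{\left(9 \right)} + I{\left(-3 \right)} = 42 \left(- \frac{3}{2} - \frac{9}{2}\right) - 1 = 42 \left(-6\right) - 1 = -252 - 1 = -253$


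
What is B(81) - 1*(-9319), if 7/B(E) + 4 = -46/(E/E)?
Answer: 465943/50 ≈ 9318.9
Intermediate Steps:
B(E) = -7/50 (B(E) = 7/(-4 - 46/(E/E)) = 7/(-4 - 46/1) = 7/(-4 - 46*1) = 7/(-4 - 46) = 7/(-50) = 7*(-1/50) = -7/50)
B(81) - 1*(-9319) = -7/50 - 1*(-9319) = -7/50 + 9319 = 465943/50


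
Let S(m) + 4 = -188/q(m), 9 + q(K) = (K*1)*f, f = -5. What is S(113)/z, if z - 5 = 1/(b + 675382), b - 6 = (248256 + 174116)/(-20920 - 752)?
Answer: -3856740506914/5250876913051 ≈ -0.73449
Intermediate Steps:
q(K) = -9 - 5*K (q(K) = -9 + (K*1)*(-5) = -9 + K*(-5) = -9 - 5*K)
b = -73085/5418 (b = 6 + (248256 + 174116)/(-20920 - 752) = 6 + 422372/(-21672) = 6 + 422372*(-1/21672) = 6 - 105593/5418 = -73085/5418 ≈ -13.489)
S(m) = -4 - 188/(-9 - 5*m)
z = 18295738373/3659146591 (z = 5 + 1/(-73085/5418 + 675382) = 5 + 1/(3659146591/5418) = 5 + 5418/3659146591 = 18295738373/3659146591 ≈ 5.0000)
S(113)/z = (4*(38 - 5*113)/(9 + 5*113))/(18295738373/3659146591) = (4*(38 - 565)/(9 + 565))*(3659146591/18295738373) = (4*(-527)/574)*(3659146591/18295738373) = (4*(1/574)*(-527))*(3659146591/18295738373) = -1054/287*3659146591/18295738373 = -3856740506914/5250876913051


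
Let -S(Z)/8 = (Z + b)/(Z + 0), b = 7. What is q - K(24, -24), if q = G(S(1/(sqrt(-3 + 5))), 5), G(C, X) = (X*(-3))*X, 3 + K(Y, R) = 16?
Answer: -88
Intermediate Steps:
K(Y, R) = 13 (K(Y, R) = -3 + 16 = 13)
S(Z) = -8*(7 + Z)/Z (S(Z) = -8*(Z + 7)/(Z + 0) = -8*(7 + Z)/Z)
G(C, X) = -3*X**2 (G(C, X) = (-3*X)*X = -3*X**2)
q = -75 (q = -3*5**2 = -3*25 = -75)
q - K(24, -24) = -75 - 1*13 = -75 - 13 = -88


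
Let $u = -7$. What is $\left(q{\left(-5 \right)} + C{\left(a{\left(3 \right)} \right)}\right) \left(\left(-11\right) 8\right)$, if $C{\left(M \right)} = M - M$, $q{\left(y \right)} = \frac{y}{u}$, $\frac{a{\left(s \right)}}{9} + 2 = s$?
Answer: $- \frac{440}{7} \approx -62.857$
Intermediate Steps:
$a{\left(s \right)} = -18 + 9 s$
$q{\left(y \right)} = - \frac{y}{7}$ ($q{\left(y \right)} = \frac{y}{-7} = y \left(- \frac{1}{7}\right) = - \frac{y}{7}$)
$C{\left(M \right)} = 0$
$\left(q{\left(-5 \right)} + C{\left(a{\left(3 \right)} \right)}\right) \left(\left(-11\right) 8\right) = \left(\left(- \frac{1}{7}\right) \left(-5\right) + 0\right) \left(\left(-11\right) 8\right) = \left(\frac{5}{7} + 0\right) \left(-88\right) = \frac{5}{7} \left(-88\right) = - \frac{440}{7}$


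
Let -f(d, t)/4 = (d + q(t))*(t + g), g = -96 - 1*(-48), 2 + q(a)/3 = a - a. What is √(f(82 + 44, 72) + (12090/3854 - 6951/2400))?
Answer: I*√68442649750586/77080 ≈ 107.33*I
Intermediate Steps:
q(a) = -6 (q(a) = -6 + 3*(a - a) = -6 + 3*0 = -6 + 0 = -6)
g = -48 (g = -96 + 48 = -48)
f(d, t) = -4*(-48 + t)*(-6 + d) (f(d, t) = -4*(d - 6)*(t - 48) = -4*(-6 + d)*(-48 + t) = -4*(-48 + t)*(-6 + d))
√(f(82 + 44, 72) + (12090/3854 - 6951/2400)) = √((-1152 + 24*72 + 192*(82 + 44) - 4*(82 + 44)*72) + (12090/3854 - 6951/2400)) = √((-1152 + 1728 + 192*126 - 4*126*72) + (12090*(1/3854) - 6951*1/2400)) = √((-1152 + 1728 + 24192 - 36288) + (6045/1927 - 2317/800)) = √(-11520 + 371141/1541600) = √(-17758860859/1541600) = I*√68442649750586/77080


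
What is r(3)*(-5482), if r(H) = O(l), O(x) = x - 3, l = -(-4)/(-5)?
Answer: 104158/5 ≈ 20832.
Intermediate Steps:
l = -⅘ (l = -(-4)*(-1)/5 = -1*⅘ = -⅘ ≈ -0.80000)
O(x) = -3 + x
r(H) = -19/5 (r(H) = -3 - ⅘ = -19/5)
r(3)*(-5482) = -19/5*(-5482) = 104158/5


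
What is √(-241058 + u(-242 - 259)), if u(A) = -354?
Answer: 2*I*√60353 ≈ 491.34*I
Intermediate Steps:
√(-241058 + u(-242 - 259)) = √(-241058 - 354) = √(-241412) = 2*I*√60353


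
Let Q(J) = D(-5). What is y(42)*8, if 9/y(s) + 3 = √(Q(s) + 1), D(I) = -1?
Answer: -24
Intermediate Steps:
Q(J) = -1
y(s) = -3 (y(s) = 9/(-3 + √(-1 + 1)) = 9/(-3 + √0) = 9/(-3 + 0) = 9/(-3) = 9*(-⅓) = -3)
y(42)*8 = -3*8 = -24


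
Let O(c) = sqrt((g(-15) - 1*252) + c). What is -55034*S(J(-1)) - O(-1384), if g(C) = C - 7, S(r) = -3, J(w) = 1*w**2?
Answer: 165102 - I*sqrt(1658) ≈ 1.651e+5 - 40.719*I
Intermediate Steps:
J(w) = w**2
g(C) = -7 + C
O(c) = sqrt(-274 + c) (O(c) = sqrt(((-7 - 15) - 1*252) + c) = sqrt((-22 - 252) + c) = sqrt(-274 + c))
-55034*S(J(-1)) - O(-1384) = -55034*(-3) - sqrt(-274 - 1384) = 165102 - sqrt(-1658) = 165102 - I*sqrt(1658)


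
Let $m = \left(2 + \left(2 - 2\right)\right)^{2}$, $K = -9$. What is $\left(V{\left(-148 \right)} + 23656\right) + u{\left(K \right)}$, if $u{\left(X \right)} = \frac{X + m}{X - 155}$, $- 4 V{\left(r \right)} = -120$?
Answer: $\frac{3884509}{164} \approx 23686.0$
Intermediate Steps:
$V{\left(r \right)} = 30$ ($V{\left(r \right)} = \left(- \frac{1}{4}\right) \left(-120\right) = 30$)
$m = 4$ ($m = \left(2 + \left(2 - 2\right)\right)^{2} = \left(2 + 0\right)^{2} = 2^{2} = 4$)
$u{\left(X \right)} = \frac{4 + X}{-155 + X}$ ($u{\left(X \right)} = \frac{X + 4}{X - 155} = \frac{4 + X}{-155 + X}$)
$\left(V{\left(-148 \right)} + 23656\right) + u{\left(K \right)} = \left(30 + 23656\right) + \frac{4 - 9}{-155 - 9} = 23686 + \frac{1}{-164} \left(-5\right) = 23686 - - \frac{5}{164} = 23686 + \frac{5}{164} = \frac{3884509}{164}$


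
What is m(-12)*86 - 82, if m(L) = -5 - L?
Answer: 520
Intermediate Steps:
m(-12)*86 - 82 = (-5 - 1*(-12))*86 - 82 = (-5 + 12)*86 - 82 = 7*86 - 82 = 602 - 82 = 520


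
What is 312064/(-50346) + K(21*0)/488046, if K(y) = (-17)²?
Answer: -25381172825/4095193986 ≈ -6.1978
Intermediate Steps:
K(y) = 289
312064/(-50346) + K(21*0)/488046 = 312064/(-50346) + 289/488046 = 312064*(-1/50346) + 289*(1/488046) = -156032/25173 + 289/488046 = -25381172825/4095193986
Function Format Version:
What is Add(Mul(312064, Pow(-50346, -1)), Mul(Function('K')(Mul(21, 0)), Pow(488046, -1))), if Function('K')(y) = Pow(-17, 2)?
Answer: Rational(-25381172825, 4095193986) ≈ -6.1978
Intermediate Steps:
Function('K')(y) = 289
Add(Mul(312064, Pow(-50346, -1)), Mul(Function('K')(Mul(21, 0)), Pow(488046, -1))) = Add(Mul(312064, Pow(-50346, -1)), Mul(289, Pow(488046, -1))) = Add(Mul(312064, Rational(-1, 50346)), Mul(289, Rational(1, 488046))) = Add(Rational(-156032, 25173), Rational(289, 488046)) = Rational(-25381172825, 4095193986)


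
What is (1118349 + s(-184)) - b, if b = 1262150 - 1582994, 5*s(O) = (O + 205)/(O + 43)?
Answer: 338210348/235 ≈ 1.4392e+6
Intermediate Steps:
s(O) = (205 + O)/(5*(43 + O)) (s(O) = ((O + 205)/(O + 43))/5 = ((205 + O)/(43 + O))/5 = (205 + O)/(5*(43 + O)))
b = -320844
(1118349 + s(-184)) - b = (1118349 + (205 - 184)/(5*(43 - 184))) - 1*(-320844) = (1118349 + (⅕)*21/(-141)) + 320844 = (1118349 + (⅕)*(-1/141)*21) + 320844 = (1118349 - 7/235) + 320844 = 262812008/235 + 320844 = 338210348/235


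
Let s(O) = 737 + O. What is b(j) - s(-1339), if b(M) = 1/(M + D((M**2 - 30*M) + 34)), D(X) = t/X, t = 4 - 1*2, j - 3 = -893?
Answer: 219357030241/364381129 ≈ 602.00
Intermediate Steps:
j = -890 (j = 3 - 893 = -890)
t = 2 (t = 4 - 2 = 2)
D(X) = 2/X
b(M) = 1/(M + 2/(34 + M**2 - 30*M)) (b(M) = 1/(M + 2/((M**2 - 30*M) + 34)) = 1/(M + 2/(34 + M**2 - 30*M)))
b(j) - s(-1339) = (34 + (-890)**2 - 30*(-890))/(2 - 890*(34 + (-890)**2 - 30*(-890))) - (737 - 1339) = (34 + 792100 + 26700)/(2 - 890*(34 + 792100 + 26700)) - 1*(-602) = 818834/(2 - 890*818834) + 602 = 818834/(2 - 728762260) + 602 = 818834/(-728762258) + 602 = -1/728762258*818834 + 602 = -409417/364381129 + 602 = 219357030241/364381129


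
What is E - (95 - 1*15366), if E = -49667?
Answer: -34396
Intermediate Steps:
E - (95 - 1*15366) = -49667 - (95 - 1*15366) = -49667 - (95 - 15366) = -49667 - 1*(-15271) = -49667 + 15271 = -34396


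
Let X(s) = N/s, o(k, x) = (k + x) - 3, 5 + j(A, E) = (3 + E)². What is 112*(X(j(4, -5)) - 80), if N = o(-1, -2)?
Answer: -8288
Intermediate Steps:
j(A, E) = -5 + (3 + E)²
o(k, x) = -3 + k + x
N = -6 (N = -3 - 1 - 2 = -6)
X(s) = -6/s
112*(X(j(4, -5)) - 80) = 112*(-6/(-5 + (3 - 5)²) - 80) = 112*(-6/(-5 + (-2)²) - 80) = 112*(-6/(-5 + 4) - 80) = 112*(-6/(-1) - 80) = 112*(-6*(-1) - 80) = 112*(6 - 80) = 112*(-74) = -8288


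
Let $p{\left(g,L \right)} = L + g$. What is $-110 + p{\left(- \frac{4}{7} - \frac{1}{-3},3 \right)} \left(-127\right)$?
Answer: $- \frac{9676}{21} \approx -460.76$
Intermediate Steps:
$-110 + p{\left(- \frac{4}{7} - \frac{1}{-3},3 \right)} \left(-127\right) = -110 + \left(3 - \left(- \frac{1}{3} + \frac{4}{7}\right)\right) \left(-127\right) = -110 + \left(3 - \frac{5}{21}\right) \left(-127\right) = -110 + \frac{58}{21} \left(-127\right) = -110 - \frac{7366}{21} = - \frac{9676}{21}$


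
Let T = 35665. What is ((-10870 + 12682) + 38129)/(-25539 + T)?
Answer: 39941/10126 ≈ 3.9444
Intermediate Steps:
((-10870 + 12682) + 38129)/(-25539 + T) = ((-10870 + 12682) + 38129)/(-25539 + 35665) = (1812 + 38129)/10126 = 39941*(1/10126) = 39941/10126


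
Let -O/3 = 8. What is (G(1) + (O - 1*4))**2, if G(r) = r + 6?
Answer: 441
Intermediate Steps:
G(r) = 6 + r
O = -24 (O = -3*8 = -24)
(G(1) + (O - 1*4))**2 = ((6 + 1) + (-24 - 1*4))**2 = (7 + (-24 - 4))**2 = (7 - 28)**2 = (-21)**2 = 441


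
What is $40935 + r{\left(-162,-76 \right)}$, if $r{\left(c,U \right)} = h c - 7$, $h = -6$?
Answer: $41900$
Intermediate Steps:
$r{\left(c,U \right)} = -7 - 6 c$ ($r{\left(c,U \right)} = - 6 c - 7 = -7 - 6 c$)
$40935 + r{\left(-162,-76 \right)} = 40935 - -965 = 40935 + \left(-7 + 972\right) = 40935 + 965 = 41900$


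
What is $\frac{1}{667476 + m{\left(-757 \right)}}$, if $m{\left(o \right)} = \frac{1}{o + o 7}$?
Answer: $\frac{6056}{4042234655} \approx 1.4982 \cdot 10^{-6}$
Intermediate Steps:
$m{\left(o \right)} = \frac{1}{8 o}$ ($m{\left(o \right)} = \frac{1}{o + 7 o} = \frac{1}{8 o}$)
$\frac{1}{667476 + m{\left(-757 \right)}} = \frac{1}{667476 + \frac{1}{8 \left(-757\right)}} = \frac{1}{667476 + \frac{1}{8} \left(- \frac{1}{757}\right)} = \frac{1}{667476 - \frac{1}{6056}} = \frac{1}{\frac{4042234655}{6056}} = \frac{6056}{4042234655}$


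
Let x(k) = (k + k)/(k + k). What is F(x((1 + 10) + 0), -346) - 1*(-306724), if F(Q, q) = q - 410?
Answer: 305968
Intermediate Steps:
x(k) = 1 (x(k) = (2*k)/((2*k)) = (2*k)*(1/(2*k)) = 1)
F(Q, q) = -410 + q
F(x((1 + 10) + 0), -346) - 1*(-306724) = (-410 - 346) - 1*(-306724) = -756 + 306724 = 305968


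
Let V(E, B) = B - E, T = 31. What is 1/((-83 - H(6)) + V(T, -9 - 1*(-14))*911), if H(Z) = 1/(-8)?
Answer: -8/793481 ≈ -1.0082e-5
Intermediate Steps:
H(Z) = -1/8
1/((-83 - H(6)) + V(T, -9 - 1*(-14))*911) = 1/((-83 - 1*(-1/8)) + ((-9 - 1*(-14)) - 1*31)*911) = (1/911)/((-83 + 1/8) + ((-9 + 14) - 31)) = (1/911)/(-663/8 + (5 - 31)) = (1/911)/(-663/8 - 26) = (1/911)/(-871/8) = -8/871*1/911 = -8/793481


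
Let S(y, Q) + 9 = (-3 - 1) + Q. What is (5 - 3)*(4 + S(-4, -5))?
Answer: -28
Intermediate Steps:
S(y, Q) = -13 + Q (S(y, Q) = -9 + ((-3 - 1) + Q) = -9 + (-4 + Q) = -13 + Q)
(5 - 3)*(4 + S(-4, -5)) = (5 - 3)*(4 + (-13 - 5)) = 2*(4 - 18) = 2*(-14) = -28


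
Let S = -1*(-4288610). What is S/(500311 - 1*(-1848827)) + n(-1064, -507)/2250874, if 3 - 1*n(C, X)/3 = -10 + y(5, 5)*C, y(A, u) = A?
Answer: 4845352302001/2643806823306 ≈ 1.8327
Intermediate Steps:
n(C, X) = 39 - 15*C (n(C, X) = 9 - 3*(-10 + 5*C) = 9 + (30 - 15*C) = 39 - 15*C)
S = 4288610
S/(500311 - 1*(-1848827)) + n(-1064, -507)/2250874 = 4288610/(500311 - 1*(-1848827)) + (39 - 15*(-1064))/2250874 = 4288610/(500311 + 1848827) + (39 + 15960)*(1/2250874) = 4288610/2349138 + 15999*(1/2250874) = 4288610*(1/2349138) + 15999/2250874 = 2144305/1174569 + 15999/2250874 = 4845352302001/2643806823306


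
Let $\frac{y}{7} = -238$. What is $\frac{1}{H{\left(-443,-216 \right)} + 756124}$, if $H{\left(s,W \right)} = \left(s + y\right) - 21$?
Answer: $\frac{1}{753994} \approx 1.3263 \cdot 10^{-6}$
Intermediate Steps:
$y = -1666$ ($y = 7 \left(-238\right) = -1666$)
$H{\left(s,W \right)} = -1687 + s$ ($H{\left(s,W \right)} = \left(s - 1666\right) - 21 = \left(-1666 + s\right) - 21 = -1687 + s$)
$\frac{1}{H{\left(-443,-216 \right)} + 756124} = \frac{1}{\left(-1687 - 443\right) + 756124} = \frac{1}{-2130 + 756124} = \frac{1}{753994}$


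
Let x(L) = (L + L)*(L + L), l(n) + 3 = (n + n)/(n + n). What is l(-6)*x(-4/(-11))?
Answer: -128/121 ≈ -1.0579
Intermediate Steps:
l(n) = -2 (l(n) = -3 + (n + n)/(n + n) = -3 + (2*n)/((2*n)) = -3 + (2*n)*(1/(2*n)) = -3 + 1 = -2)
x(L) = 4*L² (x(L) = (2*L)*(2*L) = 4*L²)
l(-6)*x(-4/(-11)) = -8*(-4/(-11))² = -8*(-4*(-1/11))² = -8*(4/11)² = -8*16/121 = -2*64/121 = -128/121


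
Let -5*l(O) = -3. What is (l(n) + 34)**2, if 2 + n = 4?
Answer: 29929/25 ≈ 1197.2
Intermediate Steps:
n = 2 (n = -2 + 4 = 2)
l(O) = 3/5 (l(O) = -1/5*(-3) = 3/5)
(l(n) + 34)**2 = (3/5 + 34)**2 = (173/5)**2 = 29929/25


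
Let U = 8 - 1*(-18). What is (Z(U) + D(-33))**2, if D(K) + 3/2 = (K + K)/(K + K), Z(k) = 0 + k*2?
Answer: 10609/4 ≈ 2652.3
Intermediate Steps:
U = 26 (U = 8 + 18 = 26)
Z(k) = 2*k (Z(k) = 0 + 2*k = 2*k)
D(K) = -1/2 (D(K) = -3/2 + (K + K)/(K + K) = -3/2 + (2*K)/((2*K)) = -3/2 + (2*K)*(1/(2*K)) = -3/2 + 1 = -1/2)
(Z(U) + D(-33))**2 = (2*26 - 1/2)**2 = (52 - 1/2)**2 = (103/2)**2 = 10609/4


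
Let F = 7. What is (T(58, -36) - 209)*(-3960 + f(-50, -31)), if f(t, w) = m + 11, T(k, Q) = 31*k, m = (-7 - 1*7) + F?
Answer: -6286084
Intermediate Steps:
m = -7 (m = (-7 - 1*7) + 7 = (-7 - 7) + 7 = -14 + 7 = -7)
f(t, w) = 4 (f(t, w) = -7 + 11 = 4)
(T(58, -36) - 209)*(-3960 + f(-50, -31)) = (31*58 - 209)*(-3960 + 4) = (1798 - 209)*(-3956) = 1589*(-3956) = -6286084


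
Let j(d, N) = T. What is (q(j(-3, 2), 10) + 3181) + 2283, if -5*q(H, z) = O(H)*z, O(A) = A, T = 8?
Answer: 5448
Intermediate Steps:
j(d, N) = 8
q(H, z) = -H*z/5
(q(j(-3, 2), 10) + 3181) + 2283 = (-⅕*8*10 + 3181) + 2283 = (-16 + 3181) + 2283 = 3165 + 2283 = 5448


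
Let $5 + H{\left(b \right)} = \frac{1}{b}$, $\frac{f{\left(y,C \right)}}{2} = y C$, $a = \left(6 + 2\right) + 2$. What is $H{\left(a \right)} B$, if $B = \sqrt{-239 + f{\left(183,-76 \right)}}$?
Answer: $- \frac{49 i \sqrt{28055}}{10} \approx - 820.73 i$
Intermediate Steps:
$a = 10$ ($a = 8 + 2 = 10$)
$f{\left(y,C \right)} = 2 C y$ ($f{\left(y,C \right)} = 2 y C = 2 C y$)
$H{\left(b \right)} = -5 + \frac{1}{b}$
$B = i \sqrt{28055}$ ($B = \sqrt{-239 + 2 \left(-76\right) 183} = \sqrt{-239 - 27816} = \sqrt{-28055} = i \sqrt{28055} \approx 167.5 i$)
$H{\left(a \right)} B = \left(-5 + \frac{1}{10}\right) i \sqrt{28055} = - \frac{49 i \sqrt{28055}}{10}$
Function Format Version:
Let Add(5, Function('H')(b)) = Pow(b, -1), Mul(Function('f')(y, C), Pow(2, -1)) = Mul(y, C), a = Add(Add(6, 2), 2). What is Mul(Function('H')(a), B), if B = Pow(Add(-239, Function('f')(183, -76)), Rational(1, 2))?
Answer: Mul(Rational(-49, 10), I, Pow(28055, Rational(1, 2))) ≈ Mul(-820.73, I)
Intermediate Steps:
a = 10 (a = Add(8, 2) = 10)
Function('f')(y, C) = Mul(2, C, y) (Function('f')(y, C) = Mul(2, Mul(y, C)) = Mul(2, Mul(C, y)) = Mul(2, C, y))
Function('H')(b) = Add(-5, Pow(b, -1))
B = Mul(I, Pow(28055, Rational(1, 2))) (B = Pow(Add(-239, Mul(2, -76, 183)), Rational(1, 2)) = Pow(Add(-239, -27816), Rational(1, 2)) = Pow(-28055, Rational(1, 2)) = Mul(I, Pow(28055, Rational(1, 2))) ≈ Mul(167.50, I))
Mul(Function('H')(a), B) = Mul(Add(-5, Pow(10, -1)), Mul(I, Pow(28055, Rational(1, 2)))) = Mul(Add(-5, Rational(1, 10)), Mul(I, Pow(28055, Rational(1, 2)))) = Mul(Rational(-49, 10), Mul(I, Pow(28055, Rational(1, 2)))) = Mul(Rational(-49, 10), I, Pow(28055, Rational(1, 2)))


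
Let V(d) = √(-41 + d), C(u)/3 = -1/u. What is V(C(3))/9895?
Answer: I*√42/9895 ≈ 0.00065495*I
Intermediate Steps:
C(u) = -3/u (C(u) = 3*(-1/u) = -3/u)
V(C(3))/9895 = √(-41 - 3/3)/9895 = √(-41 - 3*⅓)*(1/9895) = √(-41 - 1)*(1/9895) = √(-42)*(1/9895) = (I*√42)*(1/9895) = I*√42/9895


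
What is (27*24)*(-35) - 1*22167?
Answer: -44847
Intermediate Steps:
(27*24)*(-35) - 1*22167 = 648*(-35) - 22167 = -22680 - 22167 = -44847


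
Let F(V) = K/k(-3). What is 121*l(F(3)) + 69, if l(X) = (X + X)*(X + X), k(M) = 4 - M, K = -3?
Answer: 7737/49 ≈ 157.90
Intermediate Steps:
F(V) = -3/7 (F(V) = -3/(4 - 1*(-3)) = -3/(4 + 3) = -3/7)
l(X) = 4*X² (l(X) = (2*X)*(2*X) = 4*X²)
121*l(F(3)) + 69 = 121*(4*(-3/7)²) + 69 = 121*(4*(9/49)) + 69 = 121*(36/49) + 69 = 4356/49 + 69 = 7737/49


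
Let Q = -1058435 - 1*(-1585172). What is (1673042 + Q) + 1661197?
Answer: 3860976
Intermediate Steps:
Q = 526737 (Q = -1058435 + 1585172 = 526737)
(1673042 + Q) + 1661197 = (1673042 + 526737) + 1661197 = 2199779 + 1661197 = 3860976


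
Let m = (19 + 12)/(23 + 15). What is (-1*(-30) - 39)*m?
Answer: -279/38 ≈ -7.3421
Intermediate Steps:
m = 31/38 ≈ 0.81579
(-1*(-30) - 39)*m = (-1*(-30) - 39)*(31/38) = (30 - 39)*(31/38) = -9*31/38 = -279/38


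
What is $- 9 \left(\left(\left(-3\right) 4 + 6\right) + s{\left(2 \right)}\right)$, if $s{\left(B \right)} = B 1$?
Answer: $36$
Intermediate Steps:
$s{\left(B \right)} = B$
$- 9 \left(\left(\left(-3\right) 4 + 6\right) + s{\left(2 \right)}\right) = - 9 \left(\left(\left(-3\right) 4 + 6\right) + 2\right) = - 9 \left(\left(-12 + 6\right) + 2\right) = - 9 \left(-6 + 2\right) = \left(-9\right) \left(-4\right) = 36$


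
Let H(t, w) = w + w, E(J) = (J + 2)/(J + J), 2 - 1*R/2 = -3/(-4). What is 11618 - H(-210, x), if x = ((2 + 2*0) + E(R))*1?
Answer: 58061/5 ≈ 11612.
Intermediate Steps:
R = 5/2 (R = 4 - (-6)/(-4) = 4 - (-6)*(-1)/4 = 4 - 2*¾ = 4 - 3/2 = 5/2 ≈ 2.5000)
E(J) = (2 + J)/(2*J) (E(J) = (2 + J)/((2*J)) = (2 + J)*(1/(2*J)) = (2 + J)/(2*J))
x = 29/10 (x = ((2 + 2*0) + (2 + 5/2)/(2*(5/2)))*1 = ((2 + 0) + (½)*(⅖)*(9/2))*1 = (2 + 9/10)*1 = (29/10)*1 = 29/10 ≈ 2.9000)
H(t, w) = 2*w
11618 - H(-210, x) = 11618 - 2*29/10 = 11618 - 1*29/5 = 11618 - 29/5 = 58061/5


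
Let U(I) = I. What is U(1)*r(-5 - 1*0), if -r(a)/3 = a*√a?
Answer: 15*I*√5 ≈ 33.541*I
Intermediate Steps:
r(a) = -3*a^(3/2) (r(a) = -3*a*√a = -3*a^(3/2))
U(1)*r(-5 - 1*0) = 1*(-3*(-5 - 1*0)^(3/2)) = 1*(-3*(-5 + 0)^(3/2)) = 1*(-(-15)*I*√5) = 1*(15*I*√5) = 15*I*√5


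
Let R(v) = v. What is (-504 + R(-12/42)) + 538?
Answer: 236/7 ≈ 33.714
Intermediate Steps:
(-504 + R(-12/42)) + 538 = (-504 - 12/42) + 538 = (-504 - 12*1/42) + 538 = (-504 - 2/7) + 538 = -3530/7 + 538 = 236/7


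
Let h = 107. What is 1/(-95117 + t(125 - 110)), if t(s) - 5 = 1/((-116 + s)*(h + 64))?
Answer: -17271/1642679353 ≈ -1.0514e-5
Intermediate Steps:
t(s) = 5 + 1/(-19836 + 171*s) (t(s) = 5 + 1/((-116 + s)*(107 + 64)) = 5 + 1/((-116 + s)*171) = 5 + 1/(-19836 + 171*s))
1/(-95117 + t(125 - 110)) = 1/(-95117 + (-99179 + 855*(125 - 110))/(171*(-116 + (125 - 110)))) = 1/(-95117 + (-99179 + 855*15)/(171*(-116 + 15))) = 1/(-95117 + (1/171)*(-99179 + 12825)/(-101)) = 1/(-95117 + (1/171)*(-1/101)*(-86354)) = 1/(-95117 + 86354/17271) = 1/(-1642679353/17271) = -17271/1642679353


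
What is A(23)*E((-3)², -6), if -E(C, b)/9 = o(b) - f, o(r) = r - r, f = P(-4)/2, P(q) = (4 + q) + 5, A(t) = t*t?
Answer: 23805/2 ≈ 11903.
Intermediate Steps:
A(t) = t²
P(q) = 9 + q
f = 5/2 (f = (9 - 4)/2 = 5*(½) = 5/2 ≈ 2.5000)
o(r) = 0
E(C, b) = 45/2 (E(C, b) = -9*(0 - 1*5/2) = -9*(0 - 5/2) = -9*(-5/2) = 45/2)
A(23)*E((-3)², -6) = 23²*(45/2) = 529*(45/2) = 23805/2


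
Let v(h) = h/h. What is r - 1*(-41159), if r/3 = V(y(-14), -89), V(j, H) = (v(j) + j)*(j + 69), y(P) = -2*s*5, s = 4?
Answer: 37766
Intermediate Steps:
y(P) = -40 (y(P) = -2*4*5 = -8*5 = -40)
v(h) = 1
V(j, H) = (1 + j)*(69 + j) (V(j, H) = (1 + j)*(j + 69) = (1 + j)*(69 + j))
r = -3393 (r = 3*(69 + (-40)² + 70*(-40)) = 3*(69 + 1600 - 2800) = 3*(-1131) = -3393)
r - 1*(-41159) = -3393 - 1*(-41159) = -3393 + 41159 = 37766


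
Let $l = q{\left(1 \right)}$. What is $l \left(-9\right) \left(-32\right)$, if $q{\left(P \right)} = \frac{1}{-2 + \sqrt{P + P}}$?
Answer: $-288 - 144 \sqrt{2} \approx -491.65$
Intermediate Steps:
$q{\left(P \right)} = \frac{1}{-2 + \sqrt{2} \sqrt{P}}$ ($q{\left(P \right)} = \frac{1}{-2 + \sqrt{2 P}} = \frac{1}{-2 + \sqrt{2} \sqrt{P}}$)
$l = \frac{1}{-2 + \sqrt{2}}$ ($l = \frac{1}{-2 + \sqrt{2} \sqrt{1}} = \frac{1}{-2 + \sqrt{2} \cdot 1} = \frac{1}{-2 + \sqrt{2}} \approx -1.7071$)
$l \left(-9\right) \left(-32\right) = \left(-1 - \frac{\sqrt{2}}{2}\right) \left(-9\right) \left(-32\right) = \left(9 + \frac{9 \sqrt{2}}{2}\right) \left(-32\right) = -288 - 144 \sqrt{2}$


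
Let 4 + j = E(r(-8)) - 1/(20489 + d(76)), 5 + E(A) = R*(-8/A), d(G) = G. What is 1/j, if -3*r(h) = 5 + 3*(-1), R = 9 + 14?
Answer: 20565/5490854 ≈ 0.0037453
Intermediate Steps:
R = 23
r(h) = -⅔ (r(h) = -(5 + 3*(-1))/3 = -(5 - 3)/3 = -⅓*2 = -⅔)
E(A) = -5 - 184/A (E(A) = -5 + 23*(-8/A) = -5 - 184/A)
j = 5490854/20565 (j = -4 + ((-5 - 184/(-⅔)) - 1/(20489 + 76)) = -4 + ((-5 - 184*(-3/2)) - 1/20565) = -4 + ((-5 + 276) - 1*1/20565) = -4 + (271 - 1/20565) = -4 + 5573114/20565 = 5490854/20565 ≈ 267.00)
1/j = 1/(5490854/20565) = 20565/5490854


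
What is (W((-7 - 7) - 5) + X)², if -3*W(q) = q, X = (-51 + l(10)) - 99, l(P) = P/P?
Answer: 183184/9 ≈ 20354.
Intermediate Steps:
l(P) = 1
X = -149 (X = (-51 + 1) - 99 = -50 - 99 = -149)
W(q) = -q/3
(W((-7 - 7) - 5) + X)² = (-((-7 - 7) - 5)/3 - 149)² = (-(-14 - 5)/3 - 149)² = (-⅓*(-19) - 149)² = (19/3 - 149)² = (-428/3)² = 183184/9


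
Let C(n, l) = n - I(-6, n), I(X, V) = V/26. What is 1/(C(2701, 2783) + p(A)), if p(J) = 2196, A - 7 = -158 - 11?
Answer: 26/124621 ≈ 0.00020863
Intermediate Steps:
I(X, V) = V/26 (I(X, V) = V*(1/26) = V/26)
C(n, l) = 25*n/26 (C(n, l) = n - n/26 = 25*n/26)
A = -162 (A = 7 + (-158 - 11) = 7 - 169 = -162)
1/(C(2701, 2783) + p(A)) = 1/((25/26)*2701 + 2196) = 1/(67525/26 + 2196) = 1/(124621/26) = 26/124621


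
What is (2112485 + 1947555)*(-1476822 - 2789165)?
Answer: -17320077859480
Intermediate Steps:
(2112485 + 1947555)*(-1476822 - 2789165) = 4060040*(-4265987) = -17320077859480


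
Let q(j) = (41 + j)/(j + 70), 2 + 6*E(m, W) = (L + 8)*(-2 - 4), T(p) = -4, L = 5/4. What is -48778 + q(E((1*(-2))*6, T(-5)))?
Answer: -1219437/25 ≈ -48778.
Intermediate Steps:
L = 5/4 (L = 5*(¼) = 5/4 ≈ 1.2500)
E(m, W) = -115/12 (E(m, W) = -⅓ + ((5/4 + 8)*(-2 - 4))/6 = -⅓ + ((37/4)*(-6))/6 = -⅓ + (⅙)*(-111/2) = -⅓ - 37/4 = -115/12)
q(j) = (41 + j)/(70 + j)
-48778 + q(E((1*(-2))*6, T(-5))) = -48778 + (41 - 115/12)/(70 - 115/12) = -48778 + (377/12)/(725/12) = -48778 + (12/725)*(377/12) = -48778 + 13/25 = -1219437/25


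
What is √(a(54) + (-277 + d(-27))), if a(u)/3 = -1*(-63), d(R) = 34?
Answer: 3*I*√6 ≈ 7.3485*I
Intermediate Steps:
a(u) = 189 (a(u) = 3*(-1*(-63)) = 3*63 = 189)
√(a(54) + (-277 + d(-27))) = √(189 + (-277 + 34)) = √(189 - 243) = √(-54) = 3*I*√6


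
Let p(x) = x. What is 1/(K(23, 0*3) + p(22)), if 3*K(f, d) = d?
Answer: 1/22 ≈ 0.045455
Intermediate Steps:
K(f, d) = d/3
1/(K(23, 0*3) + p(22)) = 1/((0*3)/3 + 22) = 1/((1/3)*0 + 22) = 1/(0 + 22) = 1/22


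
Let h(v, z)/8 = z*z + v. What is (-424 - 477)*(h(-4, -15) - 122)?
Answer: -1483046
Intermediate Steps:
h(v, z) = 8*v + 8*z² (h(v, z) = 8*(z*z + v) = 8*(z² + v) = 8*(v + z²) = 8*v + 8*z²)
(-424 - 477)*(h(-4, -15) - 122) = (-424 - 477)*((8*(-4) + 8*(-15)²) - 122) = -901*((-32 + 8*225) - 122) = -901*((-32 + 1800) - 122) = -901*(1768 - 122) = -901*1646 = -1483046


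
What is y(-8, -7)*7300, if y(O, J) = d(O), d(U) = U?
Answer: -58400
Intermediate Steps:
y(O, J) = O
y(-8, -7)*7300 = -8*7300 = -58400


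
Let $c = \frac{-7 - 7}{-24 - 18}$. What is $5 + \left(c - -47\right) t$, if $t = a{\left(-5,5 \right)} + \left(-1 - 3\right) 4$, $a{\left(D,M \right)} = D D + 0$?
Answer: $431$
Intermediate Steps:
$c = \frac{1}{3}$ ($c = - \frac{14}{-42} = \left(-14\right) \left(- \frac{1}{42}\right) = \frac{1}{3} \approx 0.33333$)
$a{\left(D,M \right)} = D^{2}$ ($a{\left(D,M \right)} = D^{2} + 0 = D^{2}$)
$t = 9$ ($t = \left(-5\right)^{2} + \left(-1 - 3\right) 4 = 25 + \left(-1 - 3\right) 4 = 25 - 16 = 9$)
$5 + \left(c - -47\right) t = 5 + \left(\frac{1}{3} - -47\right) 9 = 5 + \left(\frac{1}{3} + 47\right) 9 = 5 + \frac{142}{3} \cdot 9 = 5 + 426 = 431$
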